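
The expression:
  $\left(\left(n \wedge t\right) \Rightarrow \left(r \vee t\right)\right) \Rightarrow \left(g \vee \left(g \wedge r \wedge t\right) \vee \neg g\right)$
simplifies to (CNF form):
$\text{True}$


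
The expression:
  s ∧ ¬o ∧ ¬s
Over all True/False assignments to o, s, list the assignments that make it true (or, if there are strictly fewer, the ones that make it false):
is never true.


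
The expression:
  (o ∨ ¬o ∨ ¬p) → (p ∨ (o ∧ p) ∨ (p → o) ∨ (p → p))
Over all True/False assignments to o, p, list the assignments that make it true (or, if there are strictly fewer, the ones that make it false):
is always true.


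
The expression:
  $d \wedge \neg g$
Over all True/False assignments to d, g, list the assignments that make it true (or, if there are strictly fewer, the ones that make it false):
is true only for:
  d=True, g=False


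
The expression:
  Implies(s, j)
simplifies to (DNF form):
j | ~s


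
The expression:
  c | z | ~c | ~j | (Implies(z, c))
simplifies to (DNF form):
True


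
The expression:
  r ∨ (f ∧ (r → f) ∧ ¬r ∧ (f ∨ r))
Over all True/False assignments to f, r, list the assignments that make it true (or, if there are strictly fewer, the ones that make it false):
is false only for:
  f=False, r=False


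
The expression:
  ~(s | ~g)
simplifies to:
g & ~s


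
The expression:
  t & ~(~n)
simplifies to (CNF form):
n & t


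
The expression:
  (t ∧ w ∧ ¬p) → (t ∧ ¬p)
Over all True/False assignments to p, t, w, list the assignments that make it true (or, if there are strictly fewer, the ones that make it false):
is always true.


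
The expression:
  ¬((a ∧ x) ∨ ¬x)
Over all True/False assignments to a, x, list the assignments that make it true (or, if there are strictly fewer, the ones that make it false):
is true only for:
  a=False, x=True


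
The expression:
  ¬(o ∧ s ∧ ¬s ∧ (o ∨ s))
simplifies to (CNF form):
True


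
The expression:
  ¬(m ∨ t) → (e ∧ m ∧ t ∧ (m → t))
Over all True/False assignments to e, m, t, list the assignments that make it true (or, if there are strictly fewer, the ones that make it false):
is false only for:
  e=False, m=False, t=False;
  e=True, m=False, t=False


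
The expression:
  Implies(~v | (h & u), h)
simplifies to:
h | v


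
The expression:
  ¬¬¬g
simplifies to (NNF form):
¬g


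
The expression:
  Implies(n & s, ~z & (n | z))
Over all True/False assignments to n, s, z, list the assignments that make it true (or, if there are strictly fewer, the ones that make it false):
is false only for:
  n=True, s=True, z=True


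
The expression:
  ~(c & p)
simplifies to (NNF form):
~c | ~p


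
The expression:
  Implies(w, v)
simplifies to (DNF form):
v | ~w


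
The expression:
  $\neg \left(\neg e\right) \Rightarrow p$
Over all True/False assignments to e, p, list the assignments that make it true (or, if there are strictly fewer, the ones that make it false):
is false only for:
  e=True, p=False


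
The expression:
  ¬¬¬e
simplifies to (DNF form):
¬e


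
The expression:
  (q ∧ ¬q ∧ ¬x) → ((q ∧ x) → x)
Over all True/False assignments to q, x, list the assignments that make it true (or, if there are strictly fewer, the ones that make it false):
is always true.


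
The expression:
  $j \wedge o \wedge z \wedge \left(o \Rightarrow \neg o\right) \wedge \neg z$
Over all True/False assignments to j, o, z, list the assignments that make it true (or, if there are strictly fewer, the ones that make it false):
is never true.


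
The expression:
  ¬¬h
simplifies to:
h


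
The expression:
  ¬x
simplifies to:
¬x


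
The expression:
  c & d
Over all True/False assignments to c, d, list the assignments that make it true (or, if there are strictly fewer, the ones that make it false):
is true only for:
  c=True, d=True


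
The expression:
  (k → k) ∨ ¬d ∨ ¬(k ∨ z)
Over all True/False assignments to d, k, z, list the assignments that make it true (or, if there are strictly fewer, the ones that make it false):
is always true.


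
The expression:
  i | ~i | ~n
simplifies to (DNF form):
True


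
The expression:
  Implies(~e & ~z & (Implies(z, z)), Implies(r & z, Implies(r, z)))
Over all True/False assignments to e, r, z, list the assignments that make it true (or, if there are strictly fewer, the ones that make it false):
is always true.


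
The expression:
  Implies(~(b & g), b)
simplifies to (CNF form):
b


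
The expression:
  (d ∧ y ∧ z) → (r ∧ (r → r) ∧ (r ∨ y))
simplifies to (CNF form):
r ∨ ¬d ∨ ¬y ∨ ¬z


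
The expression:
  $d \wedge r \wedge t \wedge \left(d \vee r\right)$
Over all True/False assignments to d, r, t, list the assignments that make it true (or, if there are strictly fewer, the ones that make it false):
is true only for:
  d=True, r=True, t=True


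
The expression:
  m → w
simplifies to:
w ∨ ¬m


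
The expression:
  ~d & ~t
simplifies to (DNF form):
~d & ~t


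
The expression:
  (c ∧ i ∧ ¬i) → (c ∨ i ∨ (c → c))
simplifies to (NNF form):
True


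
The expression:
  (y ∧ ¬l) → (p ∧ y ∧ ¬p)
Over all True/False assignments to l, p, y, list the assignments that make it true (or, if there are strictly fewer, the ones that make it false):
is false only for:
  l=False, p=False, y=True;
  l=False, p=True, y=True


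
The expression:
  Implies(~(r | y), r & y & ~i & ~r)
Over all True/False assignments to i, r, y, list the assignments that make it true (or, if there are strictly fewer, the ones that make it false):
is false only for:
  i=False, r=False, y=False;
  i=True, r=False, y=False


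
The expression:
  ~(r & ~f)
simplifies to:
f | ~r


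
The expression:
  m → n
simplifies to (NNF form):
n ∨ ¬m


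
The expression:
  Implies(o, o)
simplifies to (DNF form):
True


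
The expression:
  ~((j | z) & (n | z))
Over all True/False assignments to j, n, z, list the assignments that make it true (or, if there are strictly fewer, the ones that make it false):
is true only for:
  j=False, n=False, z=False;
  j=False, n=True, z=False;
  j=True, n=False, z=False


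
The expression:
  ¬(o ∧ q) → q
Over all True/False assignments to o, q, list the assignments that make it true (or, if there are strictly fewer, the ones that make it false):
is true only for:
  o=False, q=True;
  o=True, q=True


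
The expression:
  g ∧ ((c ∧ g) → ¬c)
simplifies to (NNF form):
g ∧ ¬c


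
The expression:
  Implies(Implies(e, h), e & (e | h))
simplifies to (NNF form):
e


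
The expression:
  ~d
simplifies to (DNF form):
~d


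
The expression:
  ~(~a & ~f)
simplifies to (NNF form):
a | f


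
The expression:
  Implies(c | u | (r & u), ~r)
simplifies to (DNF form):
~r | (~c & ~u)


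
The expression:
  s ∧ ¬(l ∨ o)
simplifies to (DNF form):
s ∧ ¬l ∧ ¬o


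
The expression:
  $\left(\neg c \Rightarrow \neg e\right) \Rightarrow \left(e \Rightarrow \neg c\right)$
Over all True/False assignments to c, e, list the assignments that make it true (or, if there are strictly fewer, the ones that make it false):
is false only for:
  c=True, e=True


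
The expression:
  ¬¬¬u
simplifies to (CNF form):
¬u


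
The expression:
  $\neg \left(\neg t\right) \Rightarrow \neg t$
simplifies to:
$\neg t$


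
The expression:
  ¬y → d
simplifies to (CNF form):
d ∨ y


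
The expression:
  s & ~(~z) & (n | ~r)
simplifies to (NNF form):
s & z & (n | ~r)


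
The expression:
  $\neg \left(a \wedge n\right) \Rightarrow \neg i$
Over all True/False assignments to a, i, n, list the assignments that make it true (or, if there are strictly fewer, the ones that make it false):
is false only for:
  a=False, i=True, n=False;
  a=False, i=True, n=True;
  a=True, i=True, n=False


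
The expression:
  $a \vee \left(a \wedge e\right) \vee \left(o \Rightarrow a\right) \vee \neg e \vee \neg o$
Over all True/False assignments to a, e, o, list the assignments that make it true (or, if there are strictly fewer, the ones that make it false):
is false only for:
  a=False, e=True, o=True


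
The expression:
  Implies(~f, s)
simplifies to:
f | s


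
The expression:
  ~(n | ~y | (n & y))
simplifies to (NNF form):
y & ~n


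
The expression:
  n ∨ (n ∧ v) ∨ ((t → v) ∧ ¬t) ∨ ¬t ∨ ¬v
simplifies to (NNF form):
n ∨ ¬t ∨ ¬v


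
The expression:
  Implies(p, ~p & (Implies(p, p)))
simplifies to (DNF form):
~p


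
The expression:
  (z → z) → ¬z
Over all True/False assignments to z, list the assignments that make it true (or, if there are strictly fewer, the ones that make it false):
is true only for:
  z=False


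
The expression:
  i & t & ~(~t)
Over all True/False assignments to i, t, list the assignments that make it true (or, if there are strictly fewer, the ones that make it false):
is true only for:
  i=True, t=True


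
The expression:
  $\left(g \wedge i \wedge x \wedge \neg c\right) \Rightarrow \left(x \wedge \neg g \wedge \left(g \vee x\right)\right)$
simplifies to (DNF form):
$c \vee \neg g \vee \neg i \vee \neg x$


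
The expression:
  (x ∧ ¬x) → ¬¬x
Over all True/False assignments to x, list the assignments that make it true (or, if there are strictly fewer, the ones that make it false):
is always true.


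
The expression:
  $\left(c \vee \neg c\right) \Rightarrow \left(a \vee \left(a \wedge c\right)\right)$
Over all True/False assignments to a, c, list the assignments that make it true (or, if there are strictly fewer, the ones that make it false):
is true only for:
  a=True, c=False;
  a=True, c=True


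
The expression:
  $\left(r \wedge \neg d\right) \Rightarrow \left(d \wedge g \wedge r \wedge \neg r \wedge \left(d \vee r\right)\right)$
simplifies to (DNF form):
$d \vee \neg r$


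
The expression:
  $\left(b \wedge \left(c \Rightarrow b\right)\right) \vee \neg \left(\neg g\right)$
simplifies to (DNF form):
$b \vee g$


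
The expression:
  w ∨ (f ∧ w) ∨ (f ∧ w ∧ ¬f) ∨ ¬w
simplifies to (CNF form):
True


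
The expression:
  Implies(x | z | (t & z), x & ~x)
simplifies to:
~x & ~z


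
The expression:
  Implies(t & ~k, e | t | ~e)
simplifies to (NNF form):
True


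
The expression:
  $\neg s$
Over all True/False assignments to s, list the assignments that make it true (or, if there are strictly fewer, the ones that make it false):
is true only for:
  s=False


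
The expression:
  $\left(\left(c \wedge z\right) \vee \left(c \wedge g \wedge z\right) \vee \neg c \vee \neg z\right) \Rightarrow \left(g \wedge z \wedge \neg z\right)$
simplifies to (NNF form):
$\text{False}$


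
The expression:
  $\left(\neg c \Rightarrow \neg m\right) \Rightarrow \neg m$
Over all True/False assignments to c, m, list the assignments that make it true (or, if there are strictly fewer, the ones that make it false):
is false only for:
  c=True, m=True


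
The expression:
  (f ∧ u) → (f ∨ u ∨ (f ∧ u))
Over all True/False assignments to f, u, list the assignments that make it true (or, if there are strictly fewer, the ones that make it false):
is always true.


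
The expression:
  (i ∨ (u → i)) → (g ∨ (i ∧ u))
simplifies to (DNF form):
g ∨ u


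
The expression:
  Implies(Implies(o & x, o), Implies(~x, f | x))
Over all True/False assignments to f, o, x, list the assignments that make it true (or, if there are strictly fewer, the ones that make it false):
is false only for:
  f=False, o=False, x=False;
  f=False, o=True, x=False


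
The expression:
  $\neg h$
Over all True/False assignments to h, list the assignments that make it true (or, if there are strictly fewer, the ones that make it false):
is true only for:
  h=False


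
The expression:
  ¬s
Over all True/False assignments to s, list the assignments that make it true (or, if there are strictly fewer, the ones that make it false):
is true only for:
  s=False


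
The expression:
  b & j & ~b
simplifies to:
False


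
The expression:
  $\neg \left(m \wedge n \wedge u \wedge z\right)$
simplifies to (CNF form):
$\neg m \vee \neg n \vee \neg u \vee \neg z$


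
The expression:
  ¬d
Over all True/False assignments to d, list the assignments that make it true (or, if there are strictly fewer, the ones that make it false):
is true only for:
  d=False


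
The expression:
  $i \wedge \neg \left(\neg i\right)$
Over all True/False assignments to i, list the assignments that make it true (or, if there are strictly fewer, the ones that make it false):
is true only for:
  i=True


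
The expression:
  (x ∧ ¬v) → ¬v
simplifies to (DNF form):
True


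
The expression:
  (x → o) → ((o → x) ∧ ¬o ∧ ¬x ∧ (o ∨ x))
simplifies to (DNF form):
x ∧ ¬o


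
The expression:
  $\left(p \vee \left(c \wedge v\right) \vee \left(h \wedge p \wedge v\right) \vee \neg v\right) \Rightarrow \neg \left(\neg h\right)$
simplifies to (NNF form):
$h \vee \left(v \wedge \neg c \wedge \neg p\right)$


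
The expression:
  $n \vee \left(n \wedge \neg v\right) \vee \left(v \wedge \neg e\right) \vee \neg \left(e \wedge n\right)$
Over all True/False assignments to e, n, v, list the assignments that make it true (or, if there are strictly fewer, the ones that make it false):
is always true.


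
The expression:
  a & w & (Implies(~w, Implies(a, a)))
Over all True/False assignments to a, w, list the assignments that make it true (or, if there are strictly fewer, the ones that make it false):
is true only for:
  a=True, w=True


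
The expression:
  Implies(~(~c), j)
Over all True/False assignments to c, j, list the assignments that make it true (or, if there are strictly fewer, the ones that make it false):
is false only for:
  c=True, j=False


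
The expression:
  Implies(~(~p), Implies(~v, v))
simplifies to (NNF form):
v | ~p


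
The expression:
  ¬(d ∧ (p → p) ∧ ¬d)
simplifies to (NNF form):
True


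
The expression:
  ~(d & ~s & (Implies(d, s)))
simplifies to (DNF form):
True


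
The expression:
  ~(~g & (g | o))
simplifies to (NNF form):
g | ~o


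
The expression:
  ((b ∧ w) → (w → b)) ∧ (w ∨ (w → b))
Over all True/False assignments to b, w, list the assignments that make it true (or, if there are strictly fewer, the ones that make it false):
is always true.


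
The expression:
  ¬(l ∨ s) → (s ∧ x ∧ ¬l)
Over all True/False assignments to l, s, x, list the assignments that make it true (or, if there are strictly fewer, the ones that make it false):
is false only for:
  l=False, s=False, x=False;
  l=False, s=False, x=True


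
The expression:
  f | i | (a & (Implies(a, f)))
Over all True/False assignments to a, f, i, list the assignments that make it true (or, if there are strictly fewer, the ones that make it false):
is false only for:
  a=False, f=False, i=False;
  a=True, f=False, i=False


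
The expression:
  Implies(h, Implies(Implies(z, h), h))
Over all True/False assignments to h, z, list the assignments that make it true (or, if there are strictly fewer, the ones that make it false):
is always true.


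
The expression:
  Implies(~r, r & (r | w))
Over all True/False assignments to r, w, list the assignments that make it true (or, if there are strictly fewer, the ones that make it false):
is true only for:
  r=True, w=False;
  r=True, w=True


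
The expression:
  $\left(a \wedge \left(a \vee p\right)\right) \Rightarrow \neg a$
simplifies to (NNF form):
$\neg a$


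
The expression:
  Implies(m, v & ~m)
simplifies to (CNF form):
~m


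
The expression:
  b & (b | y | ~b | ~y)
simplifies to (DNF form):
b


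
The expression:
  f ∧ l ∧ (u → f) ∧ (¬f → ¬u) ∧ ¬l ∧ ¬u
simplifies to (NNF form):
False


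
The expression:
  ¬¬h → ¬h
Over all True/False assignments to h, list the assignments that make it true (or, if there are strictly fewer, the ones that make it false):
is true only for:
  h=False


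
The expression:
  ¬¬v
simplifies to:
v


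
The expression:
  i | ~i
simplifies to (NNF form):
True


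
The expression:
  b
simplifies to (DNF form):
b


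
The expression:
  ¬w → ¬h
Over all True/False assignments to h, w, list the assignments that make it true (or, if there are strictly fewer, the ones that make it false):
is false only for:
  h=True, w=False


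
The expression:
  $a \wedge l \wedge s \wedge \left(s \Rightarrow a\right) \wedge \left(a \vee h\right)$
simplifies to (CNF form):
$a \wedge l \wedge s$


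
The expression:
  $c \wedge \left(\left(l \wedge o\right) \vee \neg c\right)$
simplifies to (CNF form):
$c \wedge l \wedge o$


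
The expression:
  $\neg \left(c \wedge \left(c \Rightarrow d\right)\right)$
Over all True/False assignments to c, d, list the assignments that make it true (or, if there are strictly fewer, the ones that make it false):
is false only for:
  c=True, d=True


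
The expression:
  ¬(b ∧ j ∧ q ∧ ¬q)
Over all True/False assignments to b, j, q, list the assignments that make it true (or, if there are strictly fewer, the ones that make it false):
is always true.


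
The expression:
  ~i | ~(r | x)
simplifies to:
~i | (~r & ~x)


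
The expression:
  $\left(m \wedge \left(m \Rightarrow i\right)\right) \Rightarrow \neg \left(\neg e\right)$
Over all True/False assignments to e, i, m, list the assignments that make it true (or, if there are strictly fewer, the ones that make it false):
is false only for:
  e=False, i=True, m=True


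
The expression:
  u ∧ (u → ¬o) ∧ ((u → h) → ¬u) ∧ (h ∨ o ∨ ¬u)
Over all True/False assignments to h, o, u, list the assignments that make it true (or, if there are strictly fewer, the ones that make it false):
is never true.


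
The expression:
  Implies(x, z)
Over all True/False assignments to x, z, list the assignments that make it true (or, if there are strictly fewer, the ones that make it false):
is false only for:
  x=True, z=False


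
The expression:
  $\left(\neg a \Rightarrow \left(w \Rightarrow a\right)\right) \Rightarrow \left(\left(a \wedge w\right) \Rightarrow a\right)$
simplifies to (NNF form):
$\text{True}$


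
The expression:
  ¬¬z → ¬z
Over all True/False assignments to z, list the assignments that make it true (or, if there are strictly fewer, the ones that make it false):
is true only for:
  z=False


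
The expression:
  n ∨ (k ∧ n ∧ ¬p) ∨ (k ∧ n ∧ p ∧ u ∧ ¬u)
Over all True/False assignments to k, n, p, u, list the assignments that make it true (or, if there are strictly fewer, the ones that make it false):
is true only for:
  k=False, n=True, p=False, u=False;
  k=False, n=True, p=False, u=True;
  k=False, n=True, p=True, u=False;
  k=False, n=True, p=True, u=True;
  k=True, n=True, p=False, u=False;
  k=True, n=True, p=False, u=True;
  k=True, n=True, p=True, u=False;
  k=True, n=True, p=True, u=True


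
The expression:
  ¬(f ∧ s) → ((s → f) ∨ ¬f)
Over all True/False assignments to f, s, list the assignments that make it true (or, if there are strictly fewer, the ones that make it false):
is always true.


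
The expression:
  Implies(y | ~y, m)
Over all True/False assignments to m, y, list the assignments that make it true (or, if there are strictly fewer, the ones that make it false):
is true only for:
  m=True, y=False;
  m=True, y=True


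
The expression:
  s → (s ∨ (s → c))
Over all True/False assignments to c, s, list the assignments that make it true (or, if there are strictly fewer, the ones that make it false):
is always true.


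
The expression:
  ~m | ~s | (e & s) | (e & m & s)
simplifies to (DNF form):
e | ~m | ~s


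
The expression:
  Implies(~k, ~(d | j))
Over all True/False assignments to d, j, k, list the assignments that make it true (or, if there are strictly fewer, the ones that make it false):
is false only for:
  d=False, j=True, k=False;
  d=True, j=False, k=False;
  d=True, j=True, k=False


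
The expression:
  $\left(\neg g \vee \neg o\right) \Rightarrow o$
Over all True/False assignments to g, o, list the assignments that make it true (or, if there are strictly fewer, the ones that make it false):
is true only for:
  g=False, o=True;
  g=True, o=True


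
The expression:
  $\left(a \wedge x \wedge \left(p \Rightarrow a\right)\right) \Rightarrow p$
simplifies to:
$p \vee \neg a \vee \neg x$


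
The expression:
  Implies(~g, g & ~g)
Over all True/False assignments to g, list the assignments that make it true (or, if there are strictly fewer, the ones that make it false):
is true only for:
  g=True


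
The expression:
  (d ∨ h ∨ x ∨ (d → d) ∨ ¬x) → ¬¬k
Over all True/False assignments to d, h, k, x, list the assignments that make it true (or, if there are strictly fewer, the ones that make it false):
is true only for:
  d=False, h=False, k=True, x=False;
  d=False, h=False, k=True, x=True;
  d=False, h=True, k=True, x=False;
  d=False, h=True, k=True, x=True;
  d=True, h=False, k=True, x=False;
  d=True, h=False, k=True, x=True;
  d=True, h=True, k=True, x=False;
  d=True, h=True, k=True, x=True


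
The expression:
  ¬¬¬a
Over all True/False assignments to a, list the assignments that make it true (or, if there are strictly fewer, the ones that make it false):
is true only for:
  a=False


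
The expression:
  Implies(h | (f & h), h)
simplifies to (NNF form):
True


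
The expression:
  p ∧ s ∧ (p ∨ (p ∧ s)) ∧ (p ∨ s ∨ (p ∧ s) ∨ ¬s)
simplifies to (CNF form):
p ∧ s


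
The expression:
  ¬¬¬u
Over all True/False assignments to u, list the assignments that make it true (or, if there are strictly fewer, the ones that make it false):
is true only for:
  u=False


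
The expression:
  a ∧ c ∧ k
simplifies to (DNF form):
a ∧ c ∧ k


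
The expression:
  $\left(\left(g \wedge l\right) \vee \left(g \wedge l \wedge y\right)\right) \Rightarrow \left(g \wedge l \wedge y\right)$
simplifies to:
$y \vee \neg g \vee \neg l$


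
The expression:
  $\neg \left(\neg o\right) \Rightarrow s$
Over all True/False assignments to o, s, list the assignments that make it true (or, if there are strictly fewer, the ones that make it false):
is false only for:
  o=True, s=False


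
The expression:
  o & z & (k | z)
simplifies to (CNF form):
o & z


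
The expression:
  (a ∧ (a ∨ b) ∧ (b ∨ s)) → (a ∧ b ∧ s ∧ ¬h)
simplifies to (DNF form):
(¬b ∧ ¬s) ∨ (b ∧ s ∧ ¬h) ∨ ¬a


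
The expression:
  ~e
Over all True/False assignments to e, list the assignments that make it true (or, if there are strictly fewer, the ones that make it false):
is true only for:
  e=False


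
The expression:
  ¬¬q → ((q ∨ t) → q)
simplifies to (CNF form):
True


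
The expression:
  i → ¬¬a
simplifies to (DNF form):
a ∨ ¬i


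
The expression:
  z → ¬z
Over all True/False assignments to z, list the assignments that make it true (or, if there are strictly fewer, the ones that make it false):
is true only for:
  z=False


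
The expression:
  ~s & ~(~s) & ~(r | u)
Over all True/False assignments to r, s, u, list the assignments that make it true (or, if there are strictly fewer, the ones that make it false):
is never true.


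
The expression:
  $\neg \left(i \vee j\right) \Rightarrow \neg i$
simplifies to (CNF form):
$\text{True}$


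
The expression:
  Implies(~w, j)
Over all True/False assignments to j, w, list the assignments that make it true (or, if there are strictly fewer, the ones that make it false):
is false only for:
  j=False, w=False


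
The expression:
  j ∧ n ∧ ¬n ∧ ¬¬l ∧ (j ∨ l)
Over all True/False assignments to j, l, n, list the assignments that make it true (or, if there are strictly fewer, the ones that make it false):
is never true.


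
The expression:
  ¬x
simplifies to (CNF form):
¬x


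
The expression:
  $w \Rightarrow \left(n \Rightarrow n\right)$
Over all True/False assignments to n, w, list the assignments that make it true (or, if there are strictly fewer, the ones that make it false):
is always true.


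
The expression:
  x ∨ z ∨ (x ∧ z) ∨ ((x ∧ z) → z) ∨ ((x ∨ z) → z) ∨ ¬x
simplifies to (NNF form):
True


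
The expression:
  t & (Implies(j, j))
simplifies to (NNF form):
t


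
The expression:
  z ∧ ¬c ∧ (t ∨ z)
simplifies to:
z ∧ ¬c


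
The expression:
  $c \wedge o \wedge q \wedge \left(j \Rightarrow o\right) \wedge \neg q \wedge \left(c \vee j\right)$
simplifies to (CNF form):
$\text{False}$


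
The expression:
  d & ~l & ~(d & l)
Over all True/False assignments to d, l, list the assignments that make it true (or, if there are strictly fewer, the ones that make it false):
is true only for:
  d=True, l=False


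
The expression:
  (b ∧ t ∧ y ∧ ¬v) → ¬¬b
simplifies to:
True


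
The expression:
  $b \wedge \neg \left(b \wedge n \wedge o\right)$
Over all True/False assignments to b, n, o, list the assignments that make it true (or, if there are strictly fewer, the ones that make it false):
is true only for:
  b=True, n=False, o=False;
  b=True, n=False, o=True;
  b=True, n=True, o=False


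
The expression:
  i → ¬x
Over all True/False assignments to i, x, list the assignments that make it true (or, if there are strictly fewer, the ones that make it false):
is false only for:
  i=True, x=True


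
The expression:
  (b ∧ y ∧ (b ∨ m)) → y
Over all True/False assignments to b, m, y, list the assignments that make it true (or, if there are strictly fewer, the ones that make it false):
is always true.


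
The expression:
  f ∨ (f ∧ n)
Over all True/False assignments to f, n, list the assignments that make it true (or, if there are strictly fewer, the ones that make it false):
is true only for:
  f=True, n=False;
  f=True, n=True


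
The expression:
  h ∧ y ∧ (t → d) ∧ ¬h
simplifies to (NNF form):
False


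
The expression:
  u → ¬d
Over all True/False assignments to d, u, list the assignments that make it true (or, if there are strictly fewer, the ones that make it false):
is false only for:
  d=True, u=True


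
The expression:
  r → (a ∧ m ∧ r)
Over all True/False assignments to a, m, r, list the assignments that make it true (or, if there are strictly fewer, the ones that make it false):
is false only for:
  a=False, m=False, r=True;
  a=False, m=True, r=True;
  a=True, m=False, r=True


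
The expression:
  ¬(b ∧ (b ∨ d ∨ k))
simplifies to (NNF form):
¬b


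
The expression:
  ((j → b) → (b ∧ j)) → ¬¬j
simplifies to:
True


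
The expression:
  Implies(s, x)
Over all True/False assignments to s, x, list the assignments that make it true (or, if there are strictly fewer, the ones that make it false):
is false only for:
  s=True, x=False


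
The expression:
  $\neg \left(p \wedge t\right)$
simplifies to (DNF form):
$\neg p \vee \neg t$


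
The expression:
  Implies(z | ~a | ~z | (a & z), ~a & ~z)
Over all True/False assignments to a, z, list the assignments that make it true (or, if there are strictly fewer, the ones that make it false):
is true only for:
  a=False, z=False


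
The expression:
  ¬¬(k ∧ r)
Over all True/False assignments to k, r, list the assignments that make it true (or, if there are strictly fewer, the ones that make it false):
is true only for:
  k=True, r=True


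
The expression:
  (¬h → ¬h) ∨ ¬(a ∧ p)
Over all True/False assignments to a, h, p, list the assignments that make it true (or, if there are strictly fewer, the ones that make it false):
is always true.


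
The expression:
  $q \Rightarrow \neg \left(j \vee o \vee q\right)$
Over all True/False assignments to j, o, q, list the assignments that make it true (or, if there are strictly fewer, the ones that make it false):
is true only for:
  j=False, o=False, q=False;
  j=False, o=True, q=False;
  j=True, o=False, q=False;
  j=True, o=True, q=False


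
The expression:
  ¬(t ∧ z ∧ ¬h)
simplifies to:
h ∨ ¬t ∨ ¬z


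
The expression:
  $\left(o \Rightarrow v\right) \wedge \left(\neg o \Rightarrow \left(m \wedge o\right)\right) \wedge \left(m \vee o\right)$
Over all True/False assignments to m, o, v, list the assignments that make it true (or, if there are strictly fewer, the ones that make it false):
is true only for:
  m=False, o=True, v=True;
  m=True, o=True, v=True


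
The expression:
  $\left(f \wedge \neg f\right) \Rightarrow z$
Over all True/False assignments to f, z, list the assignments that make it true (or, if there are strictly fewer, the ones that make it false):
is always true.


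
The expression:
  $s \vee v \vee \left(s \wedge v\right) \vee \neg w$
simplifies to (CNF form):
$s \vee v \vee \neg w$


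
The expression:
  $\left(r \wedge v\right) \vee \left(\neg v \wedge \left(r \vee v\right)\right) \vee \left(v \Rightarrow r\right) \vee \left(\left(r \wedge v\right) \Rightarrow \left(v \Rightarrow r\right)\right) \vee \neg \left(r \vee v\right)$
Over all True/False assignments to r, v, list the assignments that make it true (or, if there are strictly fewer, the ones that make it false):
is always true.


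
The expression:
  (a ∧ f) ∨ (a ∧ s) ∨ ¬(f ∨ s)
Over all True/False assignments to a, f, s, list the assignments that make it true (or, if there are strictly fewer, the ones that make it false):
is false only for:
  a=False, f=False, s=True;
  a=False, f=True, s=False;
  a=False, f=True, s=True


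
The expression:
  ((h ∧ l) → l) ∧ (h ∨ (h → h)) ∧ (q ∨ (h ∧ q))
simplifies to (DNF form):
q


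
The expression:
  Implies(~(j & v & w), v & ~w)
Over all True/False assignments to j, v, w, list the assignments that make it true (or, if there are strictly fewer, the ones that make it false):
is true only for:
  j=False, v=True, w=False;
  j=True, v=True, w=False;
  j=True, v=True, w=True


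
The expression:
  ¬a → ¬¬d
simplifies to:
a ∨ d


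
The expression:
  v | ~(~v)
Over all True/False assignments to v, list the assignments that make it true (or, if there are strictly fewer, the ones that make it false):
is true only for:
  v=True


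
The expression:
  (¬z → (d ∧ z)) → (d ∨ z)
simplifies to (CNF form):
True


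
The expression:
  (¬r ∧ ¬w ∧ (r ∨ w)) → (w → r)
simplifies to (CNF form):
True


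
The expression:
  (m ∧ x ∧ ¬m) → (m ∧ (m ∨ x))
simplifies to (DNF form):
True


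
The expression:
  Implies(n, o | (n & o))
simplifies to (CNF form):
o | ~n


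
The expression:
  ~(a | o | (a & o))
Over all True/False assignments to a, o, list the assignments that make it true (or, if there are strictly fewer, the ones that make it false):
is true only for:
  a=False, o=False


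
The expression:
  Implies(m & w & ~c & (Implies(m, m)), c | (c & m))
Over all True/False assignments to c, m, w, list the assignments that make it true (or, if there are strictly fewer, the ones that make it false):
is false only for:
  c=False, m=True, w=True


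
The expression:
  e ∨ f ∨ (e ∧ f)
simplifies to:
e ∨ f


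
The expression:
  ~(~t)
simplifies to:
t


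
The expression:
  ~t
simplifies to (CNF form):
~t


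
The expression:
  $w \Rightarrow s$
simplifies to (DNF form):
$s \vee \neg w$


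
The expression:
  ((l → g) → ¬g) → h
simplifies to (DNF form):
g ∨ h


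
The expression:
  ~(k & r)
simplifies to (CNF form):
~k | ~r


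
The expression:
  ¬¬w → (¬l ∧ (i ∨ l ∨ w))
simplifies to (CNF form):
¬l ∨ ¬w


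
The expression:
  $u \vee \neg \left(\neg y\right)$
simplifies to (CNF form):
$u \vee y$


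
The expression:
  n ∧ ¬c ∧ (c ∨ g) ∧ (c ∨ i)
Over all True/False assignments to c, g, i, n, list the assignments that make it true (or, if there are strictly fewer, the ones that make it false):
is true only for:
  c=False, g=True, i=True, n=True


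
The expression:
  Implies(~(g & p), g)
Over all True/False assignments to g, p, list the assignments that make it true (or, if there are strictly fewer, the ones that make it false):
is true only for:
  g=True, p=False;
  g=True, p=True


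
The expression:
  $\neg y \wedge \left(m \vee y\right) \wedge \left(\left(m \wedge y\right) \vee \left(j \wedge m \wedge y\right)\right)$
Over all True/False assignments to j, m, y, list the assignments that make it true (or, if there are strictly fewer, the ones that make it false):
is never true.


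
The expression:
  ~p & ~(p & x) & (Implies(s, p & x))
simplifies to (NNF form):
~p & ~s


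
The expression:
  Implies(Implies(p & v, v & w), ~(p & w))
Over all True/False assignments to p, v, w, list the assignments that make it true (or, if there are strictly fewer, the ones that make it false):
is false only for:
  p=True, v=False, w=True;
  p=True, v=True, w=True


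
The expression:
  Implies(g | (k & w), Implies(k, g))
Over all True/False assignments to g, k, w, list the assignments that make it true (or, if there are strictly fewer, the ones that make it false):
is false only for:
  g=False, k=True, w=True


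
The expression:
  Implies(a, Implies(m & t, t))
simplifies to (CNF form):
True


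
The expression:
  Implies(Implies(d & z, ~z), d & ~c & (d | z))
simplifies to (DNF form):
(d & z) | (d & ~c)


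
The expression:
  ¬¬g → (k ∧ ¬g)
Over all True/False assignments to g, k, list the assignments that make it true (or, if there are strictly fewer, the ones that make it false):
is true only for:
  g=False, k=False;
  g=False, k=True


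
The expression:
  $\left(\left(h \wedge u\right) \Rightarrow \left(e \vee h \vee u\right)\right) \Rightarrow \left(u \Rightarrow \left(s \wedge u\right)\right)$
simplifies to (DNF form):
$s \vee \neg u$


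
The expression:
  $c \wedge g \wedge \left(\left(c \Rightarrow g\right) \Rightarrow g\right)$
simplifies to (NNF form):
$c \wedge g$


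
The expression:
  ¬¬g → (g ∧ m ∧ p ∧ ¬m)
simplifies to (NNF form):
¬g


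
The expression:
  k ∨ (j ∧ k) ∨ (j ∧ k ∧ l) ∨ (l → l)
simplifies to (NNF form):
True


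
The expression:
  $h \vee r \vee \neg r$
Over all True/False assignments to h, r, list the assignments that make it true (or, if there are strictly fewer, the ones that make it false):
is always true.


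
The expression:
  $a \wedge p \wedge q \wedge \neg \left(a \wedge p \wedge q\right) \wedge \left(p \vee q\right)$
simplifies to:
$\text{False}$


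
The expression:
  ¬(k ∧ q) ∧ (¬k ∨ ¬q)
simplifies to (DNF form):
¬k ∨ ¬q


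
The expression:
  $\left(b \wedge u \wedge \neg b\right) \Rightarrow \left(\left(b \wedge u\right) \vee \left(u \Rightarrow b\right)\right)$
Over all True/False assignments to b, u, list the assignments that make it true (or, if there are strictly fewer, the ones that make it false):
is always true.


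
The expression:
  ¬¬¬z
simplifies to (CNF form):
¬z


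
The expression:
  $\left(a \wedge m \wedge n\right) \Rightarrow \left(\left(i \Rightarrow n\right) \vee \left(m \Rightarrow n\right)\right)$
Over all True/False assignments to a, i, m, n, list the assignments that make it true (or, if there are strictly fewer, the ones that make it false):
is always true.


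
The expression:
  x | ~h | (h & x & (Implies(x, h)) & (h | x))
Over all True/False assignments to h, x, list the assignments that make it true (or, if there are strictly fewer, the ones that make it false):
is false only for:
  h=True, x=False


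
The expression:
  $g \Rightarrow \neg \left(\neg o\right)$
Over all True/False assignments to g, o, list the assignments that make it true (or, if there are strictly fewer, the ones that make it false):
is false only for:
  g=True, o=False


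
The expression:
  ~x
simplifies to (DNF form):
~x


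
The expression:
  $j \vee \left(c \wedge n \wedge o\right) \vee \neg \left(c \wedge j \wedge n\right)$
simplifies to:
$\text{True}$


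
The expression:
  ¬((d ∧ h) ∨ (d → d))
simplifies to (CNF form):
False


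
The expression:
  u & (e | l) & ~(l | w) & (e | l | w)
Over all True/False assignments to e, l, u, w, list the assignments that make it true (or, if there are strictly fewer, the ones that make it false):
is true only for:
  e=True, l=False, u=True, w=False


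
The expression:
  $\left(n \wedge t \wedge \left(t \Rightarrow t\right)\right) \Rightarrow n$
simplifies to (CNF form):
$\text{True}$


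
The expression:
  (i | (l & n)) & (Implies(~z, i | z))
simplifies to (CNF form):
(i | l) & (i | n) & (i | z)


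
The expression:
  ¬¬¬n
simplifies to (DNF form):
¬n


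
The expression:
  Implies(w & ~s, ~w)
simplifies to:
s | ~w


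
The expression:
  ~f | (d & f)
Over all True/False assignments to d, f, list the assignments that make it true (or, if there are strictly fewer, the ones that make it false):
is false only for:
  d=False, f=True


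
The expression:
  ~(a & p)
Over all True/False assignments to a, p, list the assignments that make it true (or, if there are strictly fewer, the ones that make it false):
is false only for:
  a=True, p=True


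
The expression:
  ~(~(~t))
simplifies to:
~t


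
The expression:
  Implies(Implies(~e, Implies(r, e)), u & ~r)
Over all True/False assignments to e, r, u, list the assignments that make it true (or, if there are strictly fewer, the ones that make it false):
is true only for:
  e=False, r=False, u=True;
  e=False, r=True, u=False;
  e=False, r=True, u=True;
  e=True, r=False, u=True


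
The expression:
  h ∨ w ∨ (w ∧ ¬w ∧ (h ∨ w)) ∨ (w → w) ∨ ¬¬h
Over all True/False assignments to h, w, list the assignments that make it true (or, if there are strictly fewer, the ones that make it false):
is always true.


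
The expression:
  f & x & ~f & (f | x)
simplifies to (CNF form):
False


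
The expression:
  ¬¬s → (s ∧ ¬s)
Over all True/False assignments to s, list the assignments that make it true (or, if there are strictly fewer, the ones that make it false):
is true only for:
  s=False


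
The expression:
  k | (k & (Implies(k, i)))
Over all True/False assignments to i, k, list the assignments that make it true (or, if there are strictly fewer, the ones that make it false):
is true only for:
  i=False, k=True;
  i=True, k=True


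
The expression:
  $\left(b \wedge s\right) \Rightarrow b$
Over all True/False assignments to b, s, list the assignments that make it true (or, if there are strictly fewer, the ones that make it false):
is always true.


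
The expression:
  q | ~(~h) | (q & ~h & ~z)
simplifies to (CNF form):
h | q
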